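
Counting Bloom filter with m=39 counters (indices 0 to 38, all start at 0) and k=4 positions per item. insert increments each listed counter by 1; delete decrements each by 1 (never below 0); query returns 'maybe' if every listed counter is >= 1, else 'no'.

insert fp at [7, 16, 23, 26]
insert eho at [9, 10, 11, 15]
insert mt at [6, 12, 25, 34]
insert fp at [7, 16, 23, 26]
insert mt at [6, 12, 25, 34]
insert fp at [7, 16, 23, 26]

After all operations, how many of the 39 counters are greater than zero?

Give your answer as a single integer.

Step 1: insert fp at [7, 16, 23, 26] -> counters=[0,0,0,0,0,0,0,1,0,0,0,0,0,0,0,0,1,0,0,0,0,0,0,1,0,0,1,0,0,0,0,0,0,0,0,0,0,0,0]
Step 2: insert eho at [9, 10, 11, 15] -> counters=[0,0,0,0,0,0,0,1,0,1,1,1,0,0,0,1,1,0,0,0,0,0,0,1,0,0,1,0,0,0,0,0,0,0,0,0,0,0,0]
Step 3: insert mt at [6, 12, 25, 34] -> counters=[0,0,0,0,0,0,1,1,0,1,1,1,1,0,0,1,1,0,0,0,0,0,0,1,0,1,1,0,0,0,0,0,0,0,1,0,0,0,0]
Step 4: insert fp at [7, 16, 23, 26] -> counters=[0,0,0,0,0,0,1,2,0,1,1,1,1,0,0,1,2,0,0,0,0,0,0,2,0,1,2,0,0,0,0,0,0,0,1,0,0,0,0]
Step 5: insert mt at [6, 12, 25, 34] -> counters=[0,0,0,0,0,0,2,2,0,1,1,1,2,0,0,1,2,0,0,0,0,0,0,2,0,2,2,0,0,0,0,0,0,0,2,0,0,0,0]
Step 6: insert fp at [7, 16, 23, 26] -> counters=[0,0,0,0,0,0,2,3,0,1,1,1,2,0,0,1,3,0,0,0,0,0,0,3,0,2,3,0,0,0,0,0,0,0,2,0,0,0,0]
Final counters=[0,0,0,0,0,0,2,3,0,1,1,1,2,0,0,1,3,0,0,0,0,0,0,3,0,2,3,0,0,0,0,0,0,0,2,0,0,0,0] -> 12 nonzero

Answer: 12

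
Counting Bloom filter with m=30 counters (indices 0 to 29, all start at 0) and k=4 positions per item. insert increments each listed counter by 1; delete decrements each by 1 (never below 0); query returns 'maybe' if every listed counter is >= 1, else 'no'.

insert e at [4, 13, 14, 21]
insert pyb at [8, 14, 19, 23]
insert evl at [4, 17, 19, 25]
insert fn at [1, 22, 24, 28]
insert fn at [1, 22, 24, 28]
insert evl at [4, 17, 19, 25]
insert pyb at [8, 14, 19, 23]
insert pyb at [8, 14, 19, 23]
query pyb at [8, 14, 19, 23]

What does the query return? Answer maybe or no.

Step 1: insert e at [4, 13, 14, 21] -> counters=[0,0,0,0,1,0,0,0,0,0,0,0,0,1,1,0,0,0,0,0,0,1,0,0,0,0,0,0,0,0]
Step 2: insert pyb at [8, 14, 19, 23] -> counters=[0,0,0,0,1,0,0,0,1,0,0,0,0,1,2,0,0,0,0,1,0,1,0,1,0,0,0,0,0,0]
Step 3: insert evl at [4, 17, 19, 25] -> counters=[0,0,0,0,2,0,0,0,1,0,0,0,0,1,2,0,0,1,0,2,0,1,0,1,0,1,0,0,0,0]
Step 4: insert fn at [1, 22, 24, 28] -> counters=[0,1,0,0,2,0,0,0,1,0,0,0,0,1,2,0,0,1,0,2,0,1,1,1,1,1,0,0,1,0]
Step 5: insert fn at [1, 22, 24, 28] -> counters=[0,2,0,0,2,0,0,0,1,0,0,0,0,1,2,0,0,1,0,2,0,1,2,1,2,1,0,0,2,0]
Step 6: insert evl at [4, 17, 19, 25] -> counters=[0,2,0,0,3,0,0,0,1,0,0,0,0,1,2,0,0,2,0,3,0,1,2,1,2,2,0,0,2,0]
Step 7: insert pyb at [8, 14, 19, 23] -> counters=[0,2,0,0,3,0,0,0,2,0,0,0,0,1,3,0,0,2,0,4,0,1,2,2,2,2,0,0,2,0]
Step 8: insert pyb at [8, 14, 19, 23] -> counters=[0,2,0,0,3,0,0,0,3,0,0,0,0,1,4,0,0,2,0,5,0,1,2,3,2,2,0,0,2,0]
Query pyb: check counters[8]=3 counters[14]=4 counters[19]=5 counters[23]=3 -> maybe

Answer: maybe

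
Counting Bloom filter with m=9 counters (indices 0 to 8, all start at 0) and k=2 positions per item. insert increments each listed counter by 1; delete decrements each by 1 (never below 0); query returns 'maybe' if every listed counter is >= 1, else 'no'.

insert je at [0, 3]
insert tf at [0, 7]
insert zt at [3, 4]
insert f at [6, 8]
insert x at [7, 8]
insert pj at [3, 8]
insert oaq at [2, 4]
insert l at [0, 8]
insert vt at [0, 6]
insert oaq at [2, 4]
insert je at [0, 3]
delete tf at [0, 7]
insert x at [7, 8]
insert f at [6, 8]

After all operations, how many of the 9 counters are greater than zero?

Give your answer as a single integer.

Step 1: insert je at [0, 3] -> counters=[1,0,0,1,0,0,0,0,0]
Step 2: insert tf at [0, 7] -> counters=[2,0,0,1,0,0,0,1,0]
Step 3: insert zt at [3, 4] -> counters=[2,0,0,2,1,0,0,1,0]
Step 4: insert f at [6, 8] -> counters=[2,0,0,2,1,0,1,1,1]
Step 5: insert x at [7, 8] -> counters=[2,0,0,2,1,0,1,2,2]
Step 6: insert pj at [3, 8] -> counters=[2,0,0,3,1,0,1,2,3]
Step 7: insert oaq at [2, 4] -> counters=[2,0,1,3,2,0,1,2,3]
Step 8: insert l at [0, 8] -> counters=[3,0,1,3,2,0,1,2,4]
Step 9: insert vt at [0, 6] -> counters=[4,0,1,3,2,0,2,2,4]
Step 10: insert oaq at [2, 4] -> counters=[4,0,2,3,3,0,2,2,4]
Step 11: insert je at [0, 3] -> counters=[5,0,2,4,3,0,2,2,4]
Step 12: delete tf at [0, 7] -> counters=[4,0,2,4,3,0,2,1,4]
Step 13: insert x at [7, 8] -> counters=[4,0,2,4,3,0,2,2,5]
Step 14: insert f at [6, 8] -> counters=[4,0,2,4,3,0,3,2,6]
Final counters=[4,0,2,4,3,0,3,2,6] -> 7 nonzero

Answer: 7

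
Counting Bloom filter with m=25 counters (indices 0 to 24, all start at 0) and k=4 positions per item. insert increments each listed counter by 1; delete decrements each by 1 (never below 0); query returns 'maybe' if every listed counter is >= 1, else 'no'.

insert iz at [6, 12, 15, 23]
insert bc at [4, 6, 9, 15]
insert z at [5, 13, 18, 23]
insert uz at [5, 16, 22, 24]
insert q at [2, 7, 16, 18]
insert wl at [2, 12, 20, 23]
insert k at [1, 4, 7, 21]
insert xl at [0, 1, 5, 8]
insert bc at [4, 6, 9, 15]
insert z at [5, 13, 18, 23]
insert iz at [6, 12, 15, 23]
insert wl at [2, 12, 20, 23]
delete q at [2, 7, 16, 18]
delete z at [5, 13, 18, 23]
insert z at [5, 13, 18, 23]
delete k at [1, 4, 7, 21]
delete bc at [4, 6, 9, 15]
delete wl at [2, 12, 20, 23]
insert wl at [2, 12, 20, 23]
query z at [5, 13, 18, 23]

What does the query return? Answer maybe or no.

Step 1: insert iz at [6, 12, 15, 23] -> counters=[0,0,0,0,0,0,1,0,0,0,0,0,1,0,0,1,0,0,0,0,0,0,0,1,0]
Step 2: insert bc at [4, 6, 9, 15] -> counters=[0,0,0,0,1,0,2,0,0,1,0,0,1,0,0,2,0,0,0,0,0,0,0,1,0]
Step 3: insert z at [5, 13, 18, 23] -> counters=[0,0,0,0,1,1,2,0,0,1,0,0,1,1,0,2,0,0,1,0,0,0,0,2,0]
Step 4: insert uz at [5, 16, 22, 24] -> counters=[0,0,0,0,1,2,2,0,0,1,0,0,1,1,0,2,1,0,1,0,0,0,1,2,1]
Step 5: insert q at [2, 7, 16, 18] -> counters=[0,0,1,0,1,2,2,1,0,1,0,0,1,1,0,2,2,0,2,0,0,0,1,2,1]
Step 6: insert wl at [2, 12, 20, 23] -> counters=[0,0,2,0,1,2,2,1,0,1,0,0,2,1,0,2,2,0,2,0,1,0,1,3,1]
Step 7: insert k at [1, 4, 7, 21] -> counters=[0,1,2,0,2,2,2,2,0,1,0,0,2,1,0,2,2,0,2,0,1,1,1,3,1]
Step 8: insert xl at [0, 1, 5, 8] -> counters=[1,2,2,0,2,3,2,2,1,1,0,0,2,1,0,2,2,0,2,0,1,1,1,3,1]
Step 9: insert bc at [4, 6, 9, 15] -> counters=[1,2,2,0,3,3,3,2,1,2,0,0,2,1,0,3,2,0,2,0,1,1,1,3,1]
Step 10: insert z at [5, 13, 18, 23] -> counters=[1,2,2,0,3,4,3,2,1,2,0,0,2,2,0,3,2,0,3,0,1,1,1,4,1]
Step 11: insert iz at [6, 12, 15, 23] -> counters=[1,2,2,0,3,4,4,2,1,2,0,0,3,2,0,4,2,0,3,0,1,1,1,5,1]
Step 12: insert wl at [2, 12, 20, 23] -> counters=[1,2,3,0,3,4,4,2,1,2,0,0,4,2,0,4,2,0,3,0,2,1,1,6,1]
Step 13: delete q at [2, 7, 16, 18] -> counters=[1,2,2,0,3,4,4,1,1,2,0,0,4,2,0,4,1,0,2,0,2,1,1,6,1]
Step 14: delete z at [5, 13, 18, 23] -> counters=[1,2,2,0,3,3,4,1,1,2,0,0,4,1,0,4,1,0,1,0,2,1,1,5,1]
Step 15: insert z at [5, 13, 18, 23] -> counters=[1,2,2,0,3,4,4,1,1,2,0,0,4,2,0,4,1,0,2,0,2,1,1,6,1]
Step 16: delete k at [1, 4, 7, 21] -> counters=[1,1,2,0,2,4,4,0,1,2,0,0,4,2,0,4,1,0,2,0,2,0,1,6,1]
Step 17: delete bc at [4, 6, 9, 15] -> counters=[1,1,2,0,1,4,3,0,1,1,0,0,4,2,0,3,1,0,2,0,2,0,1,6,1]
Step 18: delete wl at [2, 12, 20, 23] -> counters=[1,1,1,0,1,4,3,0,1,1,0,0,3,2,0,3,1,0,2,0,1,0,1,5,1]
Step 19: insert wl at [2, 12, 20, 23] -> counters=[1,1,2,0,1,4,3,0,1,1,0,0,4,2,0,3,1,0,2,0,2,0,1,6,1]
Query z: check counters[5]=4 counters[13]=2 counters[18]=2 counters[23]=6 -> maybe

Answer: maybe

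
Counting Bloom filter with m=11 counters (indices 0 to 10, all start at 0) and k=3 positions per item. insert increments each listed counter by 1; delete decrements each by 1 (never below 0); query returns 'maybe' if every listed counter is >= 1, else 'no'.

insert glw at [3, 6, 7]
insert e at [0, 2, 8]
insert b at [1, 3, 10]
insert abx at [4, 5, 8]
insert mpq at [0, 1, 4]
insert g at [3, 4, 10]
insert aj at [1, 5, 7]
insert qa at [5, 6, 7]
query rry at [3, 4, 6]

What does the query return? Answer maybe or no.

Answer: maybe

Derivation:
Step 1: insert glw at [3, 6, 7] -> counters=[0,0,0,1,0,0,1,1,0,0,0]
Step 2: insert e at [0, 2, 8] -> counters=[1,0,1,1,0,0,1,1,1,0,0]
Step 3: insert b at [1, 3, 10] -> counters=[1,1,1,2,0,0,1,1,1,0,1]
Step 4: insert abx at [4, 5, 8] -> counters=[1,1,1,2,1,1,1,1,2,0,1]
Step 5: insert mpq at [0, 1, 4] -> counters=[2,2,1,2,2,1,1,1,2,0,1]
Step 6: insert g at [3, 4, 10] -> counters=[2,2,1,3,3,1,1,1,2,0,2]
Step 7: insert aj at [1, 5, 7] -> counters=[2,3,1,3,3,2,1,2,2,0,2]
Step 8: insert qa at [5, 6, 7] -> counters=[2,3,1,3,3,3,2,3,2,0,2]
Query rry: check counters[3]=3 counters[4]=3 counters[6]=2 -> maybe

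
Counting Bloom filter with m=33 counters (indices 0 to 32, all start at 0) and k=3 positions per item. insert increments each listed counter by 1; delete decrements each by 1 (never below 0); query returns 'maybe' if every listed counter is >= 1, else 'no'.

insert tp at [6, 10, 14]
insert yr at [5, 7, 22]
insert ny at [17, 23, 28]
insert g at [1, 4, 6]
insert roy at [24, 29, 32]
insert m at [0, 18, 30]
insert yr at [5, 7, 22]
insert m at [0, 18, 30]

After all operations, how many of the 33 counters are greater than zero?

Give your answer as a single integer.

Step 1: insert tp at [6, 10, 14] -> counters=[0,0,0,0,0,0,1,0,0,0,1,0,0,0,1,0,0,0,0,0,0,0,0,0,0,0,0,0,0,0,0,0,0]
Step 2: insert yr at [5, 7, 22] -> counters=[0,0,0,0,0,1,1,1,0,0,1,0,0,0,1,0,0,0,0,0,0,0,1,0,0,0,0,0,0,0,0,0,0]
Step 3: insert ny at [17, 23, 28] -> counters=[0,0,0,0,0,1,1,1,0,0,1,0,0,0,1,0,0,1,0,0,0,0,1,1,0,0,0,0,1,0,0,0,0]
Step 4: insert g at [1, 4, 6] -> counters=[0,1,0,0,1,1,2,1,0,0,1,0,0,0,1,0,0,1,0,0,0,0,1,1,0,0,0,0,1,0,0,0,0]
Step 5: insert roy at [24, 29, 32] -> counters=[0,1,0,0,1,1,2,1,0,0,1,0,0,0,1,0,0,1,0,0,0,0,1,1,1,0,0,0,1,1,0,0,1]
Step 6: insert m at [0, 18, 30] -> counters=[1,1,0,0,1,1,2,1,0,0,1,0,0,0,1,0,0,1,1,0,0,0,1,1,1,0,0,0,1,1,1,0,1]
Step 7: insert yr at [5, 7, 22] -> counters=[1,1,0,0,1,2,2,2,0,0,1,0,0,0,1,0,0,1,1,0,0,0,2,1,1,0,0,0,1,1,1,0,1]
Step 8: insert m at [0, 18, 30] -> counters=[2,1,0,0,1,2,2,2,0,0,1,0,0,0,1,0,0,1,2,0,0,0,2,1,1,0,0,0,1,1,2,0,1]
Final counters=[2,1,0,0,1,2,2,2,0,0,1,0,0,0,1,0,0,1,2,0,0,0,2,1,1,0,0,0,1,1,2,0,1] -> 17 nonzero

Answer: 17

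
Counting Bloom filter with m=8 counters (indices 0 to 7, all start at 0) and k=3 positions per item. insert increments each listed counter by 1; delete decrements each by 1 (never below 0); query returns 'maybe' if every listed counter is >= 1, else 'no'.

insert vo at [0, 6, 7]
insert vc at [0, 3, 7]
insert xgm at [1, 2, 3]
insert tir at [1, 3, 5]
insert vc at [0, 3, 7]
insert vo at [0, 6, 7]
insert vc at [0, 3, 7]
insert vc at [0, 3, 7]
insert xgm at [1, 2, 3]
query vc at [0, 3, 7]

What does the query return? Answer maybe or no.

Answer: maybe

Derivation:
Step 1: insert vo at [0, 6, 7] -> counters=[1,0,0,0,0,0,1,1]
Step 2: insert vc at [0, 3, 7] -> counters=[2,0,0,1,0,0,1,2]
Step 3: insert xgm at [1, 2, 3] -> counters=[2,1,1,2,0,0,1,2]
Step 4: insert tir at [1, 3, 5] -> counters=[2,2,1,3,0,1,1,2]
Step 5: insert vc at [0, 3, 7] -> counters=[3,2,1,4,0,1,1,3]
Step 6: insert vo at [0, 6, 7] -> counters=[4,2,1,4,0,1,2,4]
Step 7: insert vc at [0, 3, 7] -> counters=[5,2,1,5,0,1,2,5]
Step 8: insert vc at [0, 3, 7] -> counters=[6,2,1,6,0,1,2,6]
Step 9: insert xgm at [1, 2, 3] -> counters=[6,3,2,7,0,1,2,6]
Query vc: check counters[0]=6 counters[3]=7 counters[7]=6 -> maybe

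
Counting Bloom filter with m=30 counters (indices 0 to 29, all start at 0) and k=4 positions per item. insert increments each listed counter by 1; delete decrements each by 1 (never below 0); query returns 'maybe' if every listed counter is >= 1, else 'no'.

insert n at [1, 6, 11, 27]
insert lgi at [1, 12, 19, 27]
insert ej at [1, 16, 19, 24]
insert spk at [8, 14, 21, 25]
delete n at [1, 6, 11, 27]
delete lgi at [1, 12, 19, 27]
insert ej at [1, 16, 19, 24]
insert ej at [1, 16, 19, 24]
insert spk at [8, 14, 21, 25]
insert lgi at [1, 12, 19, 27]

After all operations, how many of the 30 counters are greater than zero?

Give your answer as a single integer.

Step 1: insert n at [1, 6, 11, 27] -> counters=[0,1,0,0,0,0,1,0,0,0,0,1,0,0,0,0,0,0,0,0,0,0,0,0,0,0,0,1,0,0]
Step 2: insert lgi at [1, 12, 19, 27] -> counters=[0,2,0,0,0,0,1,0,0,0,0,1,1,0,0,0,0,0,0,1,0,0,0,0,0,0,0,2,0,0]
Step 3: insert ej at [1, 16, 19, 24] -> counters=[0,3,0,0,0,0,1,0,0,0,0,1,1,0,0,0,1,0,0,2,0,0,0,0,1,0,0,2,0,0]
Step 4: insert spk at [8, 14, 21, 25] -> counters=[0,3,0,0,0,0,1,0,1,0,0,1,1,0,1,0,1,0,0,2,0,1,0,0,1,1,0,2,0,0]
Step 5: delete n at [1, 6, 11, 27] -> counters=[0,2,0,0,0,0,0,0,1,0,0,0,1,0,1,0,1,0,0,2,0,1,0,0,1,1,0,1,0,0]
Step 6: delete lgi at [1, 12, 19, 27] -> counters=[0,1,0,0,0,0,0,0,1,0,0,0,0,0,1,0,1,0,0,1,0,1,0,0,1,1,0,0,0,0]
Step 7: insert ej at [1, 16, 19, 24] -> counters=[0,2,0,0,0,0,0,0,1,0,0,0,0,0,1,0,2,0,0,2,0,1,0,0,2,1,0,0,0,0]
Step 8: insert ej at [1, 16, 19, 24] -> counters=[0,3,0,0,0,0,0,0,1,0,0,0,0,0,1,0,3,0,0,3,0,1,0,0,3,1,0,0,0,0]
Step 9: insert spk at [8, 14, 21, 25] -> counters=[0,3,0,0,0,0,0,0,2,0,0,0,0,0,2,0,3,0,0,3,0,2,0,0,3,2,0,0,0,0]
Step 10: insert lgi at [1, 12, 19, 27] -> counters=[0,4,0,0,0,0,0,0,2,0,0,0,1,0,2,0,3,0,0,4,0,2,0,0,3,2,0,1,0,0]
Final counters=[0,4,0,0,0,0,0,0,2,0,0,0,1,0,2,0,3,0,0,4,0,2,0,0,3,2,0,1,0,0] -> 10 nonzero

Answer: 10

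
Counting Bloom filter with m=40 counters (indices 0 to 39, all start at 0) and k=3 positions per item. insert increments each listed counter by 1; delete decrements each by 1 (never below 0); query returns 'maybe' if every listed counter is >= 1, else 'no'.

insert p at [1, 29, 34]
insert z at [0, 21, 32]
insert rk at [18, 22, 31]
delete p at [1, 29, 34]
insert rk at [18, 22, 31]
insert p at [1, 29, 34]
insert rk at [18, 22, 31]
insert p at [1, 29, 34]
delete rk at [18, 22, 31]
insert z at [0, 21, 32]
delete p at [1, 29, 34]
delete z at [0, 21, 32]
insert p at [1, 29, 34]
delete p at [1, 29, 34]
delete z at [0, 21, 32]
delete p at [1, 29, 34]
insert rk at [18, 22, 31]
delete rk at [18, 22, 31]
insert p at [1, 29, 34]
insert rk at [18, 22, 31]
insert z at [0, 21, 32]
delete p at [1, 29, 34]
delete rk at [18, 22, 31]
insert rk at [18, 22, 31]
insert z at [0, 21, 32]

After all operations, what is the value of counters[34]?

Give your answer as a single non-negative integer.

Step 1: insert p at [1, 29, 34] -> counters=[0,1,0,0,0,0,0,0,0,0,0,0,0,0,0,0,0,0,0,0,0,0,0,0,0,0,0,0,0,1,0,0,0,0,1,0,0,0,0,0]
Step 2: insert z at [0, 21, 32] -> counters=[1,1,0,0,0,0,0,0,0,0,0,0,0,0,0,0,0,0,0,0,0,1,0,0,0,0,0,0,0,1,0,0,1,0,1,0,0,0,0,0]
Step 3: insert rk at [18, 22, 31] -> counters=[1,1,0,0,0,0,0,0,0,0,0,0,0,0,0,0,0,0,1,0,0,1,1,0,0,0,0,0,0,1,0,1,1,0,1,0,0,0,0,0]
Step 4: delete p at [1, 29, 34] -> counters=[1,0,0,0,0,0,0,0,0,0,0,0,0,0,0,0,0,0,1,0,0,1,1,0,0,0,0,0,0,0,0,1,1,0,0,0,0,0,0,0]
Step 5: insert rk at [18, 22, 31] -> counters=[1,0,0,0,0,0,0,0,0,0,0,0,0,0,0,0,0,0,2,0,0,1,2,0,0,0,0,0,0,0,0,2,1,0,0,0,0,0,0,0]
Step 6: insert p at [1, 29, 34] -> counters=[1,1,0,0,0,0,0,0,0,0,0,0,0,0,0,0,0,0,2,0,0,1,2,0,0,0,0,0,0,1,0,2,1,0,1,0,0,0,0,0]
Step 7: insert rk at [18, 22, 31] -> counters=[1,1,0,0,0,0,0,0,0,0,0,0,0,0,0,0,0,0,3,0,0,1,3,0,0,0,0,0,0,1,0,3,1,0,1,0,0,0,0,0]
Step 8: insert p at [1, 29, 34] -> counters=[1,2,0,0,0,0,0,0,0,0,0,0,0,0,0,0,0,0,3,0,0,1,3,0,0,0,0,0,0,2,0,3,1,0,2,0,0,0,0,0]
Step 9: delete rk at [18, 22, 31] -> counters=[1,2,0,0,0,0,0,0,0,0,0,0,0,0,0,0,0,0,2,0,0,1,2,0,0,0,0,0,0,2,0,2,1,0,2,0,0,0,0,0]
Step 10: insert z at [0, 21, 32] -> counters=[2,2,0,0,0,0,0,0,0,0,0,0,0,0,0,0,0,0,2,0,0,2,2,0,0,0,0,0,0,2,0,2,2,0,2,0,0,0,0,0]
Step 11: delete p at [1, 29, 34] -> counters=[2,1,0,0,0,0,0,0,0,0,0,0,0,0,0,0,0,0,2,0,0,2,2,0,0,0,0,0,0,1,0,2,2,0,1,0,0,0,0,0]
Step 12: delete z at [0, 21, 32] -> counters=[1,1,0,0,0,0,0,0,0,0,0,0,0,0,0,0,0,0,2,0,0,1,2,0,0,0,0,0,0,1,0,2,1,0,1,0,0,0,0,0]
Step 13: insert p at [1, 29, 34] -> counters=[1,2,0,0,0,0,0,0,0,0,0,0,0,0,0,0,0,0,2,0,0,1,2,0,0,0,0,0,0,2,0,2,1,0,2,0,0,0,0,0]
Step 14: delete p at [1, 29, 34] -> counters=[1,1,0,0,0,0,0,0,0,0,0,0,0,0,0,0,0,0,2,0,0,1,2,0,0,0,0,0,0,1,0,2,1,0,1,0,0,0,0,0]
Step 15: delete z at [0, 21, 32] -> counters=[0,1,0,0,0,0,0,0,0,0,0,0,0,0,0,0,0,0,2,0,0,0,2,0,0,0,0,0,0,1,0,2,0,0,1,0,0,0,0,0]
Step 16: delete p at [1, 29, 34] -> counters=[0,0,0,0,0,0,0,0,0,0,0,0,0,0,0,0,0,0,2,0,0,0,2,0,0,0,0,0,0,0,0,2,0,0,0,0,0,0,0,0]
Step 17: insert rk at [18, 22, 31] -> counters=[0,0,0,0,0,0,0,0,0,0,0,0,0,0,0,0,0,0,3,0,0,0,3,0,0,0,0,0,0,0,0,3,0,0,0,0,0,0,0,0]
Step 18: delete rk at [18, 22, 31] -> counters=[0,0,0,0,0,0,0,0,0,0,0,0,0,0,0,0,0,0,2,0,0,0,2,0,0,0,0,0,0,0,0,2,0,0,0,0,0,0,0,0]
Step 19: insert p at [1, 29, 34] -> counters=[0,1,0,0,0,0,0,0,0,0,0,0,0,0,0,0,0,0,2,0,0,0,2,0,0,0,0,0,0,1,0,2,0,0,1,0,0,0,0,0]
Step 20: insert rk at [18, 22, 31] -> counters=[0,1,0,0,0,0,0,0,0,0,0,0,0,0,0,0,0,0,3,0,0,0,3,0,0,0,0,0,0,1,0,3,0,0,1,0,0,0,0,0]
Step 21: insert z at [0, 21, 32] -> counters=[1,1,0,0,0,0,0,0,0,0,0,0,0,0,0,0,0,0,3,0,0,1,3,0,0,0,0,0,0,1,0,3,1,0,1,0,0,0,0,0]
Step 22: delete p at [1, 29, 34] -> counters=[1,0,0,0,0,0,0,0,0,0,0,0,0,0,0,0,0,0,3,0,0,1,3,0,0,0,0,0,0,0,0,3,1,0,0,0,0,0,0,0]
Step 23: delete rk at [18, 22, 31] -> counters=[1,0,0,0,0,0,0,0,0,0,0,0,0,0,0,0,0,0,2,0,0,1,2,0,0,0,0,0,0,0,0,2,1,0,0,0,0,0,0,0]
Step 24: insert rk at [18, 22, 31] -> counters=[1,0,0,0,0,0,0,0,0,0,0,0,0,0,0,0,0,0,3,0,0,1,3,0,0,0,0,0,0,0,0,3,1,0,0,0,0,0,0,0]
Step 25: insert z at [0, 21, 32] -> counters=[2,0,0,0,0,0,0,0,0,0,0,0,0,0,0,0,0,0,3,0,0,2,3,0,0,0,0,0,0,0,0,3,2,0,0,0,0,0,0,0]
Final counters=[2,0,0,0,0,0,0,0,0,0,0,0,0,0,0,0,0,0,3,0,0,2,3,0,0,0,0,0,0,0,0,3,2,0,0,0,0,0,0,0] -> counters[34]=0

Answer: 0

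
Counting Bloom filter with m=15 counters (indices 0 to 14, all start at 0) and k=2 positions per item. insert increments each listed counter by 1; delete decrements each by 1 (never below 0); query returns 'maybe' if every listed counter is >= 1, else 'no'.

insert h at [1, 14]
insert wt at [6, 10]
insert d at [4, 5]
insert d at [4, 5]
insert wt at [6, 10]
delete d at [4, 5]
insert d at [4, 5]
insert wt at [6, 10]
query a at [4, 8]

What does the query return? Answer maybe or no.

Step 1: insert h at [1, 14] -> counters=[0,1,0,0,0,0,0,0,0,0,0,0,0,0,1]
Step 2: insert wt at [6, 10] -> counters=[0,1,0,0,0,0,1,0,0,0,1,0,0,0,1]
Step 3: insert d at [4, 5] -> counters=[0,1,0,0,1,1,1,0,0,0,1,0,0,0,1]
Step 4: insert d at [4, 5] -> counters=[0,1,0,0,2,2,1,0,0,0,1,0,0,0,1]
Step 5: insert wt at [6, 10] -> counters=[0,1,0,0,2,2,2,0,0,0,2,0,0,0,1]
Step 6: delete d at [4, 5] -> counters=[0,1,0,0,1,1,2,0,0,0,2,0,0,0,1]
Step 7: insert d at [4, 5] -> counters=[0,1,0,0,2,2,2,0,0,0,2,0,0,0,1]
Step 8: insert wt at [6, 10] -> counters=[0,1,0,0,2,2,3,0,0,0,3,0,0,0,1]
Query a: check counters[4]=2 counters[8]=0 -> no

Answer: no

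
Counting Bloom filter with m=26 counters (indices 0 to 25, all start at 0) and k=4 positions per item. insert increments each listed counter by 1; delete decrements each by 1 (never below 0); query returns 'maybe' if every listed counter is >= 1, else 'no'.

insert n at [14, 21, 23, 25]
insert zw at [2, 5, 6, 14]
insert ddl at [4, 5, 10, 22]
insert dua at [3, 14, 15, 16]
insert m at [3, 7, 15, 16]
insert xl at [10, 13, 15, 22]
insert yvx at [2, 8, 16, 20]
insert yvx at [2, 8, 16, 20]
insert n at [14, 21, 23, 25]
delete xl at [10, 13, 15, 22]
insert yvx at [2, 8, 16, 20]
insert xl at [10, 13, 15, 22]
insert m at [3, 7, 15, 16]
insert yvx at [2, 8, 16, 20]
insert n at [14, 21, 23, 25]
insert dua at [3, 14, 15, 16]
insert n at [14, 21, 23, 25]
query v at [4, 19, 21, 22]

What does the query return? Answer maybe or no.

Answer: no

Derivation:
Step 1: insert n at [14, 21, 23, 25] -> counters=[0,0,0,0,0,0,0,0,0,0,0,0,0,0,1,0,0,0,0,0,0,1,0,1,0,1]
Step 2: insert zw at [2, 5, 6, 14] -> counters=[0,0,1,0,0,1,1,0,0,0,0,0,0,0,2,0,0,0,0,0,0,1,0,1,0,1]
Step 3: insert ddl at [4, 5, 10, 22] -> counters=[0,0,1,0,1,2,1,0,0,0,1,0,0,0,2,0,0,0,0,0,0,1,1,1,0,1]
Step 4: insert dua at [3, 14, 15, 16] -> counters=[0,0,1,1,1,2,1,0,0,0,1,0,0,0,3,1,1,0,0,0,0,1,1,1,0,1]
Step 5: insert m at [3, 7, 15, 16] -> counters=[0,0,1,2,1,2,1,1,0,0,1,0,0,0,3,2,2,0,0,0,0,1,1,1,0,1]
Step 6: insert xl at [10, 13, 15, 22] -> counters=[0,0,1,2,1,2,1,1,0,0,2,0,0,1,3,3,2,0,0,0,0,1,2,1,0,1]
Step 7: insert yvx at [2, 8, 16, 20] -> counters=[0,0,2,2,1,2,1,1,1,0,2,0,0,1,3,3,3,0,0,0,1,1,2,1,0,1]
Step 8: insert yvx at [2, 8, 16, 20] -> counters=[0,0,3,2,1,2,1,1,2,0,2,0,0,1,3,3,4,0,0,0,2,1,2,1,0,1]
Step 9: insert n at [14, 21, 23, 25] -> counters=[0,0,3,2,1,2,1,1,2,0,2,0,0,1,4,3,4,0,0,0,2,2,2,2,0,2]
Step 10: delete xl at [10, 13, 15, 22] -> counters=[0,0,3,2,1,2,1,1,2,0,1,0,0,0,4,2,4,0,0,0,2,2,1,2,0,2]
Step 11: insert yvx at [2, 8, 16, 20] -> counters=[0,0,4,2,1,2,1,1,3,0,1,0,0,0,4,2,5,0,0,0,3,2,1,2,0,2]
Step 12: insert xl at [10, 13, 15, 22] -> counters=[0,0,4,2,1,2,1,1,3,0,2,0,0,1,4,3,5,0,0,0,3,2,2,2,0,2]
Step 13: insert m at [3, 7, 15, 16] -> counters=[0,0,4,3,1,2,1,2,3,0,2,0,0,1,4,4,6,0,0,0,3,2,2,2,0,2]
Step 14: insert yvx at [2, 8, 16, 20] -> counters=[0,0,5,3,1,2,1,2,4,0,2,0,0,1,4,4,7,0,0,0,4,2,2,2,0,2]
Step 15: insert n at [14, 21, 23, 25] -> counters=[0,0,5,3,1,2,1,2,4,0,2,0,0,1,5,4,7,0,0,0,4,3,2,3,0,3]
Step 16: insert dua at [3, 14, 15, 16] -> counters=[0,0,5,4,1,2,1,2,4,0,2,0,0,1,6,5,8,0,0,0,4,3,2,3,0,3]
Step 17: insert n at [14, 21, 23, 25] -> counters=[0,0,5,4,1,2,1,2,4,0,2,0,0,1,7,5,8,0,0,0,4,4,2,4,0,4]
Query v: check counters[4]=1 counters[19]=0 counters[21]=4 counters[22]=2 -> no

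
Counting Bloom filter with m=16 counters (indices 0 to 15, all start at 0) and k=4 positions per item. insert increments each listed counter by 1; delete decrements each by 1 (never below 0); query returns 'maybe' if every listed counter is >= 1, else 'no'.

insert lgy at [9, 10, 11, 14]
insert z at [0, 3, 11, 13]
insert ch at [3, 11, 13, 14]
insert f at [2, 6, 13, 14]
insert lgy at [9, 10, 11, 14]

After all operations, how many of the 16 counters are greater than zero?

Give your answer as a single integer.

Step 1: insert lgy at [9, 10, 11, 14] -> counters=[0,0,0,0,0,0,0,0,0,1,1,1,0,0,1,0]
Step 2: insert z at [0, 3, 11, 13] -> counters=[1,0,0,1,0,0,0,0,0,1,1,2,0,1,1,0]
Step 3: insert ch at [3, 11, 13, 14] -> counters=[1,0,0,2,0,0,0,0,0,1,1,3,0,2,2,0]
Step 4: insert f at [2, 6, 13, 14] -> counters=[1,0,1,2,0,0,1,0,0,1,1,3,0,3,3,0]
Step 5: insert lgy at [9, 10, 11, 14] -> counters=[1,0,1,2,0,0,1,0,0,2,2,4,0,3,4,0]
Final counters=[1,0,1,2,0,0,1,0,0,2,2,4,0,3,4,0] -> 9 nonzero

Answer: 9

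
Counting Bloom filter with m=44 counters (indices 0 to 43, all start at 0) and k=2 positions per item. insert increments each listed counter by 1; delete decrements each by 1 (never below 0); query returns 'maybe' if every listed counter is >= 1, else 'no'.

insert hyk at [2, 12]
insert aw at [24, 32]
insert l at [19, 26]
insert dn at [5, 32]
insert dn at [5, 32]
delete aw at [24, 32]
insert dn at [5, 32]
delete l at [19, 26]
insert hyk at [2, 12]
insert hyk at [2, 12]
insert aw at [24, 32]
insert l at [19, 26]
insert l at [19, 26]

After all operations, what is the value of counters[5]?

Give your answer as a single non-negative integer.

Answer: 3

Derivation:
Step 1: insert hyk at [2, 12] -> counters=[0,0,1,0,0,0,0,0,0,0,0,0,1,0,0,0,0,0,0,0,0,0,0,0,0,0,0,0,0,0,0,0,0,0,0,0,0,0,0,0,0,0,0,0]
Step 2: insert aw at [24, 32] -> counters=[0,0,1,0,0,0,0,0,0,0,0,0,1,0,0,0,0,0,0,0,0,0,0,0,1,0,0,0,0,0,0,0,1,0,0,0,0,0,0,0,0,0,0,0]
Step 3: insert l at [19, 26] -> counters=[0,0,1,0,0,0,0,0,0,0,0,0,1,0,0,0,0,0,0,1,0,0,0,0,1,0,1,0,0,0,0,0,1,0,0,0,0,0,0,0,0,0,0,0]
Step 4: insert dn at [5, 32] -> counters=[0,0,1,0,0,1,0,0,0,0,0,0,1,0,0,0,0,0,0,1,0,0,0,0,1,0,1,0,0,0,0,0,2,0,0,0,0,0,0,0,0,0,0,0]
Step 5: insert dn at [5, 32] -> counters=[0,0,1,0,0,2,0,0,0,0,0,0,1,0,0,0,0,0,0,1,0,0,0,0,1,0,1,0,0,0,0,0,3,0,0,0,0,0,0,0,0,0,0,0]
Step 6: delete aw at [24, 32] -> counters=[0,0,1,0,0,2,0,0,0,0,0,0,1,0,0,0,0,0,0,1,0,0,0,0,0,0,1,0,0,0,0,0,2,0,0,0,0,0,0,0,0,0,0,0]
Step 7: insert dn at [5, 32] -> counters=[0,0,1,0,0,3,0,0,0,0,0,0,1,0,0,0,0,0,0,1,0,0,0,0,0,0,1,0,0,0,0,0,3,0,0,0,0,0,0,0,0,0,0,0]
Step 8: delete l at [19, 26] -> counters=[0,0,1,0,0,3,0,0,0,0,0,0,1,0,0,0,0,0,0,0,0,0,0,0,0,0,0,0,0,0,0,0,3,0,0,0,0,0,0,0,0,0,0,0]
Step 9: insert hyk at [2, 12] -> counters=[0,0,2,0,0,3,0,0,0,0,0,0,2,0,0,0,0,0,0,0,0,0,0,0,0,0,0,0,0,0,0,0,3,0,0,0,0,0,0,0,0,0,0,0]
Step 10: insert hyk at [2, 12] -> counters=[0,0,3,0,0,3,0,0,0,0,0,0,3,0,0,0,0,0,0,0,0,0,0,0,0,0,0,0,0,0,0,0,3,0,0,0,0,0,0,0,0,0,0,0]
Step 11: insert aw at [24, 32] -> counters=[0,0,3,0,0,3,0,0,0,0,0,0,3,0,0,0,0,0,0,0,0,0,0,0,1,0,0,0,0,0,0,0,4,0,0,0,0,0,0,0,0,0,0,0]
Step 12: insert l at [19, 26] -> counters=[0,0,3,0,0,3,0,0,0,0,0,0,3,0,0,0,0,0,0,1,0,0,0,0,1,0,1,0,0,0,0,0,4,0,0,0,0,0,0,0,0,0,0,0]
Step 13: insert l at [19, 26] -> counters=[0,0,3,0,0,3,0,0,0,0,0,0,3,0,0,0,0,0,0,2,0,0,0,0,1,0,2,0,0,0,0,0,4,0,0,0,0,0,0,0,0,0,0,0]
Final counters=[0,0,3,0,0,3,0,0,0,0,0,0,3,0,0,0,0,0,0,2,0,0,0,0,1,0,2,0,0,0,0,0,4,0,0,0,0,0,0,0,0,0,0,0] -> counters[5]=3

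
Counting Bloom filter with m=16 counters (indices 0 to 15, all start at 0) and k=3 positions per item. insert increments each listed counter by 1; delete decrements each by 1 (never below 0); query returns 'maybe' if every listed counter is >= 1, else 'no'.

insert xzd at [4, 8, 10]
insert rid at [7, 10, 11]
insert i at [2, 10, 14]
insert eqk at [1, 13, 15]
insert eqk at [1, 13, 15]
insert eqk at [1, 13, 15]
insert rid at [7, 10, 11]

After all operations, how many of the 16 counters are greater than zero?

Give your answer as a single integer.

Step 1: insert xzd at [4, 8, 10] -> counters=[0,0,0,0,1,0,0,0,1,0,1,0,0,0,0,0]
Step 2: insert rid at [7, 10, 11] -> counters=[0,0,0,0,1,0,0,1,1,0,2,1,0,0,0,0]
Step 3: insert i at [2, 10, 14] -> counters=[0,0,1,0,1,0,0,1,1,0,3,1,0,0,1,0]
Step 4: insert eqk at [1, 13, 15] -> counters=[0,1,1,0,1,0,0,1,1,0,3,1,0,1,1,1]
Step 5: insert eqk at [1, 13, 15] -> counters=[0,2,1,0,1,0,0,1,1,0,3,1,0,2,1,2]
Step 6: insert eqk at [1, 13, 15] -> counters=[0,3,1,0,1,0,0,1,1,0,3,1,0,3,1,3]
Step 7: insert rid at [7, 10, 11] -> counters=[0,3,1,0,1,0,0,2,1,0,4,2,0,3,1,3]
Final counters=[0,3,1,0,1,0,0,2,1,0,4,2,0,3,1,3] -> 10 nonzero

Answer: 10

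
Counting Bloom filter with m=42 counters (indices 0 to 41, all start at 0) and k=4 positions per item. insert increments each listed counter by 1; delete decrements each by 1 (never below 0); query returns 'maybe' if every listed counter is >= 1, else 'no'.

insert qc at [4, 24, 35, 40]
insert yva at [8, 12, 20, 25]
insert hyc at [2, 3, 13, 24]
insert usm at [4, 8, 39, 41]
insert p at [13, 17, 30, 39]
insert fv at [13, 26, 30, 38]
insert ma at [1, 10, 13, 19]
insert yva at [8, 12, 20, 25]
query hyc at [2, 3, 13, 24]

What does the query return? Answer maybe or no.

Step 1: insert qc at [4, 24, 35, 40] -> counters=[0,0,0,0,1,0,0,0,0,0,0,0,0,0,0,0,0,0,0,0,0,0,0,0,1,0,0,0,0,0,0,0,0,0,0,1,0,0,0,0,1,0]
Step 2: insert yva at [8, 12, 20, 25] -> counters=[0,0,0,0,1,0,0,0,1,0,0,0,1,0,0,0,0,0,0,0,1,0,0,0,1,1,0,0,0,0,0,0,0,0,0,1,0,0,0,0,1,0]
Step 3: insert hyc at [2, 3, 13, 24] -> counters=[0,0,1,1,1,0,0,0,1,0,0,0,1,1,0,0,0,0,0,0,1,0,0,0,2,1,0,0,0,0,0,0,0,0,0,1,0,0,0,0,1,0]
Step 4: insert usm at [4, 8, 39, 41] -> counters=[0,0,1,1,2,0,0,0,2,0,0,0,1,1,0,0,0,0,0,0,1,0,0,0,2,1,0,0,0,0,0,0,0,0,0,1,0,0,0,1,1,1]
Step 5: insert p at [13, 17, 30, 39] -> counters=[0,0,1,1,2,0,0,0,2,0,0,0,1,2,0,0,0,1,0,0,1,0,0,0,2,1,0,0,0,0,1,0,0,0,0,1,0,0,0,2,1,1]
Step 6: insert fv at [13, 26, 30, 38] -> counters=[0,0,1,1,2,0,0,0,2,0,0,0,1,3,0,0,0,1,0,0,1,0,0,0,2,1,1,0,0,0,2,0,0,0,0,1,0,0,1,2,1,1]
Step 7: insert ma at [1, 10, 13, 19] -> counters=[0,1,1,1,2,0,0,0,2,0,1,0,1,4,0,0,0,1,0,1,1,0,0,0,2,1,1,0,0,0,2,0,0,0,0,1,0,0,1,2,1,1]
Step 8: insert yva at [8, 12, 20, 25] -> counters=[0,1,1,1,2,0,0,0,3,0,1,0,2,4,0,0,0,1,0,1,2,0,0,0,2,2,1,0,0,0,2,0,0,0,0,1,0,0,1,2,1,1]
Query hyc: check counters[2]=1 counters[3]=1 counters[13]=4 counters[24]=2 -> maybe

Answer: maybe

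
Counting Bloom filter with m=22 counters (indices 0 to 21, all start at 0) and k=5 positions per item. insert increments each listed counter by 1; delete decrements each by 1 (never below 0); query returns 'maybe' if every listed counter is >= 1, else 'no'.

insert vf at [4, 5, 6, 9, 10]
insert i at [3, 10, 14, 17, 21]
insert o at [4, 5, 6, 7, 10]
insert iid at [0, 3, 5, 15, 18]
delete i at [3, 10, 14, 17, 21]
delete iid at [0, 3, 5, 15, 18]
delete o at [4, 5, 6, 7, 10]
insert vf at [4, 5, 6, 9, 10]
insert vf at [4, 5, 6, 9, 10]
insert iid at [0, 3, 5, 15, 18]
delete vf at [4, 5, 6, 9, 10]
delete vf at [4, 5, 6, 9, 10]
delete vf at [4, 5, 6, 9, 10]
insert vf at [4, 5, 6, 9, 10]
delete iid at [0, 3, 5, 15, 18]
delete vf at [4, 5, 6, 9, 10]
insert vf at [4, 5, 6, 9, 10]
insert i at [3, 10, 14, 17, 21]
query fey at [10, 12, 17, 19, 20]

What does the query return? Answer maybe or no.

Step 1: insert vf at [4, 5, 6, 9, 10] -> counters=[0,0,0,0,1,1,1,0,0,1,1,0,0,0,0,0,0,0,0,0,0,0]
Step 2: insert i at [3, 10, 14, 17, 21] -> counters=[0,0,0,1,1,1,1,0,0,1,2,0,0,0,1,0,0,1,0,0,0,1]
Step 3: insert o at [4, 5, 6, 7, 10] -> counters=[0,0,0,1,2,2,2,1,0,1,3,0,0,0,1,0,0,1,0,0,0,1]
Step 4: insert iid at [0, 3, 5, 15, 18] -> counters=[1,0,0,2,2,3,2,1,0,1,3,0,0,0,1,1,0,1,1,0,0,1]
Step 5: delete i at [3, 10, 14, 17, 21] -> counters=[1,0,0,1,2,3,2,1,0,1,2,0,0,0,0,1,0,0,1,0,0,0]
Step 6: delete iid at [0, 3, 5, 15, 18] -> counters=[0,0,0,0,2,2,2,1,0,1,2,0,0,0,0,0,0,0,0,0,0,0]
Step 7: delete o at [4, 5, 6, 7, 10] -> counters=[0,0,0,0,1,1,1,0,0,1,1,0,0,0,0,0,0,0,0,0,0,0]
Step 8: insert vf at [4, 5, 6, 9, 10] -> counters=[0,0,0,0,2,2,2,0,0,2,2,0,0,0,0,0,0,0,0,0,0,0]
Step 9: insert vf at [4, 5, 6, 9, 10] -> counters=[0,0,0,0,3,3,3,0,0,3,3,0,0,0,0,0,0,0,0,0,0,0]
Step 10: insert iid at [0, 3, 5, 15, 18] -> counters=[1,0,0,1,3,4,3,0,0,3,3,0,0,0,0,1,0,0,1,0,0,0]
Step 11: delete vf at [4, 5, 6, 9, 10] -> counters=[1,0,0,1,2,3,2,0,0,2,2,0,0,0,0,1,0,0,1,0,0,0]
Step 12: delete vf at [4, 5, 6, 9, 10] -> counters=[1,0,0,1,1,2,1,0,0,1,1,0,0,0,0,1,0,0,1,0,0,0]
Step 13: delete vf at [4, 5, 6, 9, 10] -> counters=[1,0,0,1,0,1,0,0,0,0,0,0,0,0,0,1,0,0,1,0,0,0]
Step 14: insert vf at [4, 5, 6, 9, 10] -> counters=[1,0,0,1,1,2,1,0,0,1,1,0,0,0,0,1,0,0,1,0,0,0]
Step 15: delete iid at [0, 3, 5, 15, 18] -> counters=[0,0,0,0,1,1,1,0,0,1,1,0,0,0,0,0,0,0,0,0,0,0]
Step 16: delete vf at [4, 5, 6, 9, 10] -> counters=[0,0,0,0,0,0,0,0,0,0,0,0,0,0,0,0,0,0,0,0,0,0]
Step 17: insert vf at [4, 5, 6, 9, 10] -> counters=[0,0,0,0,1,1,1,0,0,1,1,0,0,0,0,0,0,0,0,0,0,0]
Step 18: insert i at [3, 10, 14, 17, 21] -> counters=[0,0,0,1,1,1,1,0,0,1,2,0,0,0,1,0,0,1,0,0,0,1]
Query fey: check counters[10]=2 counters[12]=0 counters[17]=1 counters[19]=0 counters[20]=0 -> no

Answer: no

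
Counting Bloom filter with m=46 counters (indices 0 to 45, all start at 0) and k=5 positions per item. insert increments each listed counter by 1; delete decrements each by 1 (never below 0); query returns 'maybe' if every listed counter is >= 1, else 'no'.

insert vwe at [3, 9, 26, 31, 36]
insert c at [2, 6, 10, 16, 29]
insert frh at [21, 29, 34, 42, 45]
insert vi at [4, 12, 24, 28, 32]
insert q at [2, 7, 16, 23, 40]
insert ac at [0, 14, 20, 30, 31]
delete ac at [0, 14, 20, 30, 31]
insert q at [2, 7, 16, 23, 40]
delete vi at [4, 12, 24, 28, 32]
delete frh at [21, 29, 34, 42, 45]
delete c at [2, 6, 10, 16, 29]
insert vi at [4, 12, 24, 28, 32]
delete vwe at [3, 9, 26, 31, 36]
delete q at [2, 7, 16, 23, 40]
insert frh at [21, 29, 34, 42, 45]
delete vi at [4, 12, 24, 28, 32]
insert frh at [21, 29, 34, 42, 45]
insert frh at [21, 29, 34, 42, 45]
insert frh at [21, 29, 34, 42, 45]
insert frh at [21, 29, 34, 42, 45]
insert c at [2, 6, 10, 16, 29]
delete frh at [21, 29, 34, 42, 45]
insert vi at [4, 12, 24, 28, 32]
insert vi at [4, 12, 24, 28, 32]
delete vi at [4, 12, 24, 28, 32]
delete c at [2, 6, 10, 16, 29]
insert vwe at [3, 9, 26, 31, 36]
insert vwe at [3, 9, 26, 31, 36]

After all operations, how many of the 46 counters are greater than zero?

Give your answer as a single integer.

Step 1: insert vwe at [3, 9, 26, 31, 36] -> counters=[0,0,0,1,0,0,0,0,0,1,0,0,0,0,0,0,0,0,0,0,0,0,0,0,0,0,1,0,0,0,0,1,0,0,0,0,1,0,0,0,0,0,0,0,0,0]
Step 2: insert c at [2, 6, 10, 16, 29] -> counters=[0,0,1,1,0,0,1,0,0,1,1,0,0,0,0,0,1,0,0,0,0,0,0,0,0,0,1,0,0,1,0,1,0,0,0,0,1,0,0,0,0,0,0,0,0,0]
Step 3: insert frh at [21, 29, 34, 42, 45] -> counters=[0,0,1,1,0,0,1,0,0,1,1,0,0,0,0,0,1,0,0,0,0,1,0,0,0,0,1,0,0,2,0,1,0,0,1,0,1,0,0,0,0,0,1,0,0,1]
Step 4: insert vi at [4, 12, 24, 28, 32] -> counters=[0,0,1,1,1,0,1,0,0,1,1,0,1,0,0,0,1,0,0,0,0,1,0,0,1,0,1,0,1,2,0,1,1,0,1,0,1,0,0,0,0,0,1,0,0,1]
Step 5: insert q at [2, 7, 16, 23, 40] -> counters=[0,0,2,1,1,0,1,1,0,1,1,0,1,0,0,0,2,0,0,0,0,1,0,1,1,0,1,0,1,2,0,1,1,0,1,0,1,0,0,0,1,0,1,0,0,1]
Step 6: insert ac at [0, 14, 20, 30, 31] -> counters=[1,0,2,1,1,0,1,1,0,1,1,0,1,0,1,0,2,0,0,0,1,1,0,1,1,0,1,0,1,2,1,2,1,0,1,0,1,0,0,0,1,0,1,0,0,1]
Step 7: delete ac at [0, 14, 20, 30, 31] -> counters=[0,0,2,1,1,0,1,1,0,1,1,0,1,0,0,0,2,0,0,0,0,1,0,1,1,0,1,0,1,2,0,1,1,0,1,0,1,0,0,0,1,0,1,0,0,1]
Step 8: insert q at [2, 7, 16, 23, 40] -> counters=[0,0,3,1,1,0,1,2,0,1,1,0,1,0,0,0,3,0,0,0,0,1,0,2,1,0,1,0,1,2,0,1,1,0,1,0,1,0,0,0,2,0,1,0,0,1]
Step 9: delete vi at [4, 12, 24, 28, 32] -> counters=[0,0,3,1,0,0,1,2,0,1,1,0,0,0,0,0,3,0,0,0,0,1,0,2,0,0,1,0,0,2,0,1,0,0,1,0,1,0,0,0,2,0,1,0,0,1]
Step 10: delete frh at [21, 29, 34, 42, 45] -> counters=[0,0,3,1,0,0,1,2,0,1,1,0,0,0,0,0,3,0,0,0,0,0,0,2,0,0,1,0,0,1,0,1,0,0,0,0,1,0,0,0,2,0,0,0,0,0]
Step 11: delete c at [2, 6, 10, 16, 29] -> counters=[0,0,2,1,0,0,0,2,0,1,0,0,0,0,0,0,2,0,0,0,0,0,0,2,0,0,1,0,0,0,0,1,0,0,0,0,1,0,0,0,2,0,0,0,0,0]
Step 12: insert vi at [4, 12, 24, 28, 32] -> counters=[0,0,2,1,1,0,0,2,0,1,0,0,1,0,0,0,2,0,0,0,0,0,0,2,1,0,1,0,1,0,0,1,1,0,0,0,1,0,0,0,2,0,0,0,0,0]
Step 13: delete vwe at [3, 9, 26, 31, 36] -> counters=[0,0,2,0,1,0,0,2,0,0,0,0,1,0,0,0,2,0,0,0,0,0,0,2,1,0,0,0,1,0,0,0,1,0,0,0,0,0,0,0,2,0,0,0,0,0]
Step 14: delete q at [2, 7, 16, 23, 40] -> counters=[0,0,1,0,1,0,0,1,0,0,0,0,1,0,0,0,1,0,0,0,0,0,0,1,1,0,0,0,1,0,0,0,1,0,0,0,0,0,0,0,1,0,0,0,0,0]
Step 15: insert frh at [21, 29, 34, 42, 45] -> counters=[0,0,1,0,1,0,0,1,0,0,0,0,1,0,0,0,1,0,0,0,0,1,0,1,1,0,0,0,1,1,0,0,1,0,1,0,0,0,0,0,1,0,1,0,0,1]
Step 16: delete vi at [4, 12, 24, 28, 32] -> counters=[0,0,1,0,0,0,0,1,0,0,0,0,0,0,0,0,1,0,0,0,0,1,0,1,0,0,0,0,0,1,0,0,0,0,1,0,0,0,0,0,1,0,1,0,0,1]
Step 17: insert frh at [21, 29, 34, 42, 45] -> counters=[0,0,1,0,0,0,0,1,0,0,0,0,0,0,0,0,1,0,0,0,0,2,0,1,0,0,0,0,0,2,0,0,0,0,2,0,0,0,0,0,1,0,2,0,0,2]
Step 18: insert frh at [21, 29, 34, 42, 45] -> counters=[0,0,1,0,0,0,0,1,0,0,0,0,0,0,0,0,1,0,0,0,0,3,0,1,0,0,0,0,0,3,0,0,0,0,3,0,0,0,0,0,1,0,3,0,0,3]
Step 19: insert frh at [21, 29, 34, 42, 45] -> counters=[0,0,1,0,0,0,0,1,0,0,0,0,0,0,0,0,1,0,0,0,0,4,0,1,0,0,0,0,0,4,0,0,0,0,4,0,0,0,0,0,1,0,4,0,0,4]
Step 20: insert frh at [21, 29, 34, 42, 45] -> counters=[0,0,1,0,0,0,0,1,0,0,0,0,0,0,0,0,1,0,0,0,0,5,0,1,0,0,0,0,0,5,0,0,0,0,5,0,0,0,0,0,1,0,5,0,0,5]
Step 21: insert c at [2, 6, 10, 16, 29] -> counters=[0,0,2,0,0,0,1,1,0,0,1,0,0,0,0,0,2,0,0,0,0,5,0,1,0,0,0,0,0,6,0,0,0,0,5,0,0,0,0,0,1,0,5,0,0,5]
Step 22: delete frh at [21, 29, 34, 42, 45] -> counters=[0,0,2,0,0,0,1,1,0,0,1,0,0,0,0,0,2,0,0,0,0,4,0,1,0,0,0,0,0,5,0,0,0,0,4,0,0,0,0,0,1,0,4,0,0,4]
Step 23: insert vi at [4, 12, 24, 28, 32] -> counters=[0,0,2,0,1,0,1,1,0,0,1,0,1,0,0,0,2,0,0,0,0,4,0,1,1,0,0,0,1,5,0,0,1,0,4,0,0,0,0,0,1,0,4,0,0,4]
Step 24: insert vi at [4, 12, 24, 28, 32] -> counters=[0,0,2,0,2,0,1,1,0,0,1,0,2,0,0,0,2,0,0,0,0,4,0,1,2,0,0,0,2,5,0,0,2,0,4,0,0,0,0,0,1,0,4,0,0,4]
Step 25: delete vi at [4, 12, 24, 28, 32] -> counters=[0,0,2,0,1,0,1,1,0,0,1,0,1,0,0,0,2,0,0,0,0,4,0,1,1,0,0,0,1,5,0,0,1,0,4,0,0,0,0,0,1,0,4,0,0,4]
Step 26: delete c at [2, 6, 10, 16, 29] -> counters=[0,0,1,0,1,0,0,1,0,0,0,0,1,0,0,0,1,0,0,0,0,4,0,1,1,0,0,0,1,4,0,0,1,0,4,0,0,0,0,0,1,0,4,0,0,4]
Step 27: insert vwe at [3, 9, 26, 31, 36] -> counters=[0,0,1,1,1,0,0,1,0,1,0,0,1,0,0,0,1,0,0,0,0,4,0,1,1,0,1,0,1,4,0,1,1,0,4,0,1,0,0,0,1,0,4,0,0,4]
Step 28: insert vwe at [3, 9, 26, 31, 36] -> counters=[0,0,1,2,1,0,0,1,0,2,0,0,1,0,0,0,1,0,0,0,0,4,0,1,1,0,2,0,1,4,0,2,1,0,4,0,2,0,0,0,1,0,4,0,0,4]
Final counters=[0,0,1,2,1,0,0,1,0,2,0,0,1,0,0,0,1,0,0,0,0,4,0,1,1,0,2,0,1,4,0,2,1,0,4,0,2,0,0,0,1,0,4,0,0,4] -> 20 nonzero

Answer: 20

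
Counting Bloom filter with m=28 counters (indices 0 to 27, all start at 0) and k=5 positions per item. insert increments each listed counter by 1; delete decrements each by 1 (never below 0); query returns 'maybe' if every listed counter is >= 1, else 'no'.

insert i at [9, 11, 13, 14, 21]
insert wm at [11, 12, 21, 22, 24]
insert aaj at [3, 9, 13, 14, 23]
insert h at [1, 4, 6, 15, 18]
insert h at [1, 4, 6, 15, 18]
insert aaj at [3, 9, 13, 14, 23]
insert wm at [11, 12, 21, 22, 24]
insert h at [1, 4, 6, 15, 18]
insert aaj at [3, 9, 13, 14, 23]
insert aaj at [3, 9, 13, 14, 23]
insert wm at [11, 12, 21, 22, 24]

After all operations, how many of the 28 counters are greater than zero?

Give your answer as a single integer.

Answer: 15

Derivation:
Step 1: insert i at [9, 11, 13, 14, 21] -> counters=[0,0,0,0,0,0,0,0,0,1,0,1,0,1,1,0,0,0,0,0,0,1,0,0,0,0,0,0]
Step 2: insert wm at [11, 12, 21, 22, 24] -> counters=[0,0,0,0,0,0,0,0,0,1,0,2,1,1,1,0,0,0,0,0,0,2,1,0,1,0,0,0]
Step 3: insert aaj at [3, 9, 13, 14, 23] -> counters=[0,0,0,1,0,0,0,0,0,2,0,2,1,2,2,0,0,0,0,0,0,2,1,1,1,0,0,0]
Step 4: insert h at [1, 4, 6, 15, 18] -> counters=[0,1,0,1,1,0,1,0,0,2,0,2,1,2,2,1,0,0,1,0,0,2,1,1,1,0,0,0]
Step 5: insert h at [1, 4, 6, 15, 18] -> counters=[0,2,0,1,2,0,2,0,0,2,0,2,1,2,2,2,0,0,2,0,0,2,1,1,1,0,0,0]
Step 6: insert aaj at [3, 9, 13, 14, 23] -> counters=[0,2,0,2,2,0,2,0,0,3,0,2,1,3,3,2,0,0,2,0,0,2,1,2,1,0,0,0]
Step 7: insert wm at [11, 12, 21, 22, 24] -> counters=[0,2,0,2,2,0,2,0,0,3,0,3,2,3,3,2,0,0,2,0,0,3,2,2,2,0,0,0]
Step 8: insert h at [1, 4, 6, 15, 18] -> counters=[0,3,0,2,3,0,3,0,0,3,0,3,2,3,3,3,0,0,3,0,0,3,2,2,2,0,0,0]
Step 9: insert aaj at [3, 9, 13, 14, 23] -> counters=[0,3,0,3,3,0,3,0,0,4,0,3,2,4,4,3,0,0,3,0,0,3,2,3,2,0,0,0]
Step 10: insert aaj at [3, 9, 13, 14, 23] -> counters=[0,3,0,4,3,0,3,0,0,5,0,3,2,5,5,3,0,0,3,0,0,3,2,4,2,0,0,0]
Step 11: insert wm at [11, 12, 21, 22, 24] -> counters=[0,3,0,4,3,0,3,0,0,5,0,4,3,5,5,3,0,0,3,0,0,4,3,4,3,0,0,0]
Final counters=[0,3,0,4,3,0,3,0,0,5,0,4,3,5,5,3,0,0,3,0,0,4,3,4,3,0,0,0] -> 15 nonzero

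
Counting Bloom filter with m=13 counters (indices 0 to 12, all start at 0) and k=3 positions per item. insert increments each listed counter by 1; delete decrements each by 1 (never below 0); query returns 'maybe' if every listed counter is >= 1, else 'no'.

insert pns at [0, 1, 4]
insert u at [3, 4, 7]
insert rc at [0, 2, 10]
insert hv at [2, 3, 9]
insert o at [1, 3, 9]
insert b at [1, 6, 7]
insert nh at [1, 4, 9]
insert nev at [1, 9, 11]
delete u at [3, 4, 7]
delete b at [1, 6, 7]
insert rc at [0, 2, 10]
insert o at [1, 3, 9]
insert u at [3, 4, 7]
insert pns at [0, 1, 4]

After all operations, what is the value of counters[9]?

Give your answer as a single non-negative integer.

Step 1: insert pns at [0, 1, 4] -> counters=[1,1,0,0,1,0,0,0,0,0,0,0,0]
Step 2: insert u at [3, 4, 7] -> counters=[1,1,0,1,2,0,0,1,0,0,0,0,0]
Step 3: insert rc at [0, 2, 10] -> counters=[2,1,1,1,2,0,0,1,0,0,1,0,0]
Step 4: insert hv at [2, 3, 9] -> counters=[2,1,2,2,2,0,0,1,0,1,1,0,0]
Step 5: insert o at [1, 3, 9] -> counters=[2,2,2,3,2,0,0,1,0,2,1,0,0]
Step 6: insert b at [1, 6, 7] -> counters=[2,3,2,3,2,0,1,2,0,2,1,0,0]
Step 7: insert nh at [1, 4, 9] -> counters=[2,4,2,3,3,0,1,2,0,3,1,0,0]
Step 8: insert nev at [1, 9, 11] -> counters=[2,5,2,3,3,0,1,2,0,4,1,1,0]
Step 9: delete u at [3, 4, 7] -> counters=[2,5,2,2,2,0,1,1,0,4,1,1,0]
Step 10: delete b at [1, 6, 7] -> counters=[2,4,2,2,2,0,0,0,0,4,1,1,0]
Step 11: insert rc at [0, 2, 10] -> counters=[3,4,3,2,2,0,0,0,0,4,2,1,0]
Step 12: insert o at [1, 3, 9] -> counters=[3,5,3,3,2,0,0,0,0,5,2,1,0]
Step 13: insert u at [3, 4, 7] -> counters=[3,5,3,4,3,0,0,1,0,5,2,1,0]
Step 14: insert pns at [0, 1, 4] -> counters=[4,6,3,4,4,0,0,1,0,5,2,1,0]
Final counters=[4,6,3,4,4,0,0,1,0,5,2,1,0] -> counters[9]=5

Answer: 5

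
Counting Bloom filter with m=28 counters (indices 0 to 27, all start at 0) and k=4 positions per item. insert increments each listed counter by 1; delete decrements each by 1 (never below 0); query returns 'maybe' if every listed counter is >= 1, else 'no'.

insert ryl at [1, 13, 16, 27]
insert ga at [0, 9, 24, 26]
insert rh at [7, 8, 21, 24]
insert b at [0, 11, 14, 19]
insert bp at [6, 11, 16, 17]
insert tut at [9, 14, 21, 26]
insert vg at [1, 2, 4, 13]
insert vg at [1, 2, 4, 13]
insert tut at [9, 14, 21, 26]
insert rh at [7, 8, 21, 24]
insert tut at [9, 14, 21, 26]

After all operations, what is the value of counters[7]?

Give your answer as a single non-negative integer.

Answer: 2

Derivation:
Step 1: insert ryl at [1, 13, 16, 27] -> counters=[0,1,0,0,0,0,0,0,0,0,0,0,0,1,0,0,1,0,0,0,0,0,0,0,0,0,0,1]
Step 2: insert ga at [0, 9, 24, 26] -> counters=[1,1,0,0,0,0,0,0,0,1,0,0,0,1,0,0,1,0,0,0,0,0,0,0,1,0,1,1]
Step 3: insert rh at [7, 8, 21, 24] -> counters=[1,1,0,0,0,0,0,1,1,1,0,0,0,1,0,0,1,0,0,0,0,1,0,0,2,0,1,1]
Step 4: insert b at [0, 11, 14, 19] -> counters=[2,1,0,0,0,0,0,1,1,1,0,1,0,1,1,0,1,0,0,1,0,1,0,0,2,0,1,1]
Step 5: insert bp at [6, 11, 16, 17] -> counters=[2,1,0,0,0,0,1,1,1,1,0,2,0,1,1,0,2,1,0,1,0,1,0,0,2,0,1,1]
Step 6: insert tut at [9, 14, 21, 26] -> counters=[2,1,0,0,0,0,1,1,1,2,0,2,0,1,2,0,2,1,0,1,0,2,0,0,2,0,2,1]
Step 7: insert vg at [1, 2, 4, 13] -> counters=[2,2,1,0,1,0,1,1,1,2,0,2,0,2,2,0,2,1,0,1,0,2,0,0,2,0,2,1]
Step 8: insert vg at [1, 2, 4, 13] -> counters=[2,3,2,0,2,0,1,1,1,2,0,2,0,3,2,0,2,1,0,1,0,2,0,0,2,0,2,1]
Step 9: insert tut at [9, 14, 21, 26] -> counters=[2,3,2,0,2,0,1,1,1,3,0,2,0,3,3,0,2,1,0,1,0,3,0,0,2,0,3,1]
Step 10: insert rh at [7, 8, 21, 24] -> counters=[2,3,2,0,2,0,1,2,2,3,0,2,0,3,3,0,2,1,0,1,0,4,0,0,3,0,3,1]
Step 11: insert tut at [9, 14, 21, 26] -> counters=[2,3,2,0,2,0,1,2,2,4,0,2,0,3,4,0,2,1,0,1,0,5,0,0,3,0,4,1]
Final counters=[2,3,2,0,2,0,1,2,2,4,0,2,0,3,4,0,2,1,0,1,0,5,0,0,3,0,4,1] -> counters[7]=2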